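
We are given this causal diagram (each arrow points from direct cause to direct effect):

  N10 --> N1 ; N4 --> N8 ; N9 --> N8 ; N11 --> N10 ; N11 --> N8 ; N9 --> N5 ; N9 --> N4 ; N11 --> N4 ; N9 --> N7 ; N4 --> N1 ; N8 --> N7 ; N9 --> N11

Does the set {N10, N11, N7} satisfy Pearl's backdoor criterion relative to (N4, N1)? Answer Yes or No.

Backdoor paths from N4 to N1 (paths whose first edge points into N4):
  P1: N4 <- N9 -> N11 -> N10 -> N1
  P2: N4 <- N9 -> N8 <- N11 -> N10 -> N1
  P3: N4 <- N9 -> N7 <- N8 <- N11 -> N10 -> N1
  P4: N4 <- N11 -> N10 -> N1
Condition 1 (no descendant of N4 in the set): FAILS — N7 is a descendant of N4.
Condition 2 (every backdoor path blocked by {N10, N11, N7}):
  P1: blocked at chain node N11 ∈ conditioning set.
  P2: blocked at fork node N11 ∈ conditioning set.
  P3: blocked at fork node N11 ∈ conditioning set.
  P4: blocked at fork node N11 ∈ conditioning set.
{N10, N11, N7} does not satisfy the backdoor criterion.

No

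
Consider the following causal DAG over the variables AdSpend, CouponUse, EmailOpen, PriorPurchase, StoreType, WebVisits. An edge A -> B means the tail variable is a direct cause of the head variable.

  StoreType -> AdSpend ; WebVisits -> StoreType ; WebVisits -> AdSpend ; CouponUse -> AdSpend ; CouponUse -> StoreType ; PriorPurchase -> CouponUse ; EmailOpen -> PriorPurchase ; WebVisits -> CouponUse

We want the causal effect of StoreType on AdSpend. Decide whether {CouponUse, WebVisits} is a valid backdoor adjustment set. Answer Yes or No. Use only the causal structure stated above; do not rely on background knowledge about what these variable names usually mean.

Backdoor paths from StoreType to AdSpend (paths whose first edge points into StoreType):
  P1: StoreType <- WebVisits -> CouponUse -> AdSpend
  P2: StoreType <- WebVisits -> AdSpend
  P3: StoreType <- CouponUse <- WebVisits -> AdSpend
  P4: StoreType <- CouponUse -> AdSpend
Condition 1 (no descendant of StoreType in the set): holds — descendants of StoreType are {AdSpend}; none are in {CouponUse, WebVisits}.
Condition 2 (every backdoor path blocked by {CouponUse, WebVisits}):
  P1: blocked at fork node WebVisits ∈ conditioning set.
  P2: blocked at fork node WebVisits ∈ conditioning set.
  P3: blocked at chain node CouponUse ∈ conditioning set.
  P4: blocked at fork node CouponUse ∈ conditioning set.
{CouponUse, WebVisits} satisfies the backdoor criterion.

Yes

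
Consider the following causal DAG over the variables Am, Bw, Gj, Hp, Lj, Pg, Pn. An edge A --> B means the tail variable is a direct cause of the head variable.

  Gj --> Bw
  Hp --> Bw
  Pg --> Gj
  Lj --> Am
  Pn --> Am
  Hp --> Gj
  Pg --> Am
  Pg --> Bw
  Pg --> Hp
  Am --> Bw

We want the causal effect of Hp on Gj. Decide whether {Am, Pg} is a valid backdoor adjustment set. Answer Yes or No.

Yes

Backdoor paths from Hp to Gj (paths whose first edge points into Hp):
  P1: Hp <- Pg -> Am -> Bw <- Gj
  P2: Hp <- Pg -> Gj
  P3: Hp <- Pg -> Bw <- Gj
Condition 1 (no descendant of Hp in the set): holds — descendants of Hp are {Bw, Gj}; none are in {Am, Pg}.
Condition 2 (every backdoor path blocked by {Am, Pg}):
  P1: blocked at fork node Pg ∈ conditioning set.
  P2: blocked at fork node Pg ∈ conditioning set.
  P3: blocked at fork node Pg ∈ conditioning set.
{Am, Pg} satisfies the backdoor criterion.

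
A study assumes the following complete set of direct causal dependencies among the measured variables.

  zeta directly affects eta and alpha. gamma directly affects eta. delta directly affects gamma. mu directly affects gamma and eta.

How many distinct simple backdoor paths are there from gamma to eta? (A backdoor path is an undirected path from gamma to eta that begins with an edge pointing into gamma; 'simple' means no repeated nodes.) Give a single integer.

A backdoor path from gamma to eta is any simple undirected path whose first edge points into gamma (i.e. leaves gamma via a parent).
Parents of gamma: {delta, mu}.
Enumerating:
  P1: gamma <- mu -> eta
That exhausts the simple backdoor paths. Count: 1.

1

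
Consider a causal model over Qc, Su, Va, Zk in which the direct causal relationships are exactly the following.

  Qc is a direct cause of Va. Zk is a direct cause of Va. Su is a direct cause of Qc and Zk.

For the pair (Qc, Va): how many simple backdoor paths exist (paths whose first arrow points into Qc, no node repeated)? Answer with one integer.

1

A backdoor path from Qc to Va is any simple undirected path whose first edge points into Qc (i.e. leaves Qc via a parent).
Parents of Qc: {Su}.
Enumerating:
  P1: Qc <- Su -> Zk -> Va
That exhausts the simple backdoor paths. Count: 1.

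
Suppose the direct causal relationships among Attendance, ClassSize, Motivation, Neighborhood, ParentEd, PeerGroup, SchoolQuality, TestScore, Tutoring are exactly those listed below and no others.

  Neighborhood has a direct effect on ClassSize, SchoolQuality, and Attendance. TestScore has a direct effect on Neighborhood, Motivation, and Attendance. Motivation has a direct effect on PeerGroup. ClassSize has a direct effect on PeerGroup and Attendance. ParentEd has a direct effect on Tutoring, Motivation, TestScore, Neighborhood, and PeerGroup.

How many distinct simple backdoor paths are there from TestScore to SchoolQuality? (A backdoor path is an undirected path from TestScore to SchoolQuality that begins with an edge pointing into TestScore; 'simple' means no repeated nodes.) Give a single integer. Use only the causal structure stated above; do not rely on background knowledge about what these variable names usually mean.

5

A backdoor path from TestScore to SchoolQuality is any simple undirected path whose first edge points into TestScore (i.e. leaves TestScore via a parent).
Parents of TestScore: {ParentEd}.
Enumerating:
  P1: TestScore <- ParentEd -> Neighborhood -> SchoolQuality
  P2: TestScore <- ParentEd -> Motivation -> PeerGroup <- ClassSize <- Neighborhood -> SchoolQuality
  P3: TestScore <- ParentEd -> Motivation -> PeerGroup <- ClassSize -> Attendance <- Neighborhood -> SchoolQuality
  P4: TestScore <- ParentEd -> PeerGroup <- ClassSize <- Neighborhood -> SchoolQuality
  P5: TestScore <- ParentEd -> PeerGroup <- ClassSize -> Attendance <- Neighborhood -> SchoolQuality
That exhausts the simple backdoor paths. Count: 5.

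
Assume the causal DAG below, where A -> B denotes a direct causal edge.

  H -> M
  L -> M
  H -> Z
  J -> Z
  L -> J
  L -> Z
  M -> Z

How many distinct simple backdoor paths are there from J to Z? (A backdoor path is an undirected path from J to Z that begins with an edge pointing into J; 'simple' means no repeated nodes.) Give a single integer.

3

A backdoor path from J to Z is any simple undirected path whose first edge points into J (i.e. leaves J via a parent).
Parents of J: {L}.
Enumerating:
  P1: J <- L -> M <- H -> Z
  P2: J <- L -> M -> Z
  P3: J <- L -> Z
That exhausts the simple backdoor paths. Count: 3.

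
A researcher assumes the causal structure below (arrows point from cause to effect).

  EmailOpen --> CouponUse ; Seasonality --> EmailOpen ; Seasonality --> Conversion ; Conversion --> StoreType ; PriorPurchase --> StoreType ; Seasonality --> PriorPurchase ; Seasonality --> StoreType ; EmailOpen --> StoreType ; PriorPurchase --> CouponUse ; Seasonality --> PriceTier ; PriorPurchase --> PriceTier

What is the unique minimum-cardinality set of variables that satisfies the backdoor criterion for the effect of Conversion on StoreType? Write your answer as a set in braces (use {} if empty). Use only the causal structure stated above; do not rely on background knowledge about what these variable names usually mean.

Variables eligible for adjustment (non-descendants of Conversion, excluding Conversion and StoreType): {CouponUse, EmailOpen, PriceTier, PriorPurchase, Seasonality}.
Backdoor paths from Conversion to StoreType:
  P1: Conversion <- Seasonality -> PriorPurchase -> CouponUse <- EmailOpen -> StoreType
  P2: Conversion <- Seasonality -> PriorPurchase -> StoreType
  P3: Conversion <- Seasonality -> PriceTier <- PriorPurchase -> CouponUse <- EmailOpen -> StoreType
  P4: Conversion <- Seasonality -> PriceTier <- PriorPurchase -> StoreType
  P5: Conversion <- Seasonality -> EmailOpen -> CouponUse <- PriorPurchase -> StoreType
  P6: Conversion <- Seasonality -> EmailOpen -> StoreType
  P7: Conversion <- Seasonality -> StoreType
The empty set is not sufficient: P2 (Conversion <- Seasonality -> PriorPurchase -> StoreType) has no collider blocking it and no conditioned non-collider, so it is open.
Try {Seasonality}:
  P1: blocked at fork node Seasonality ∈ conditioning set.
  P2: blocked at fork node Seasonality ∈ conditioning set.
  P3: blocked at fork node Seasonality ∈ conditioning set.
  P4: blocked at fork node Seasonality ∈ conditioning set.
  P5: blocked at fork node Seasonality ∈ conditioning set.
  P6: blocked at fork node Seasonality ∈ conditioning set.
  P7: blocked at fork node Seasonality ∈ conditioning set.
{Seasonality} contains no descendant of Conversion and blocks every backdoor path.
No other singleton works — e.g. {PriorPurchase} leaves P6 open — so {Seasonality} is the unique smallest valid adjustment set.

{Seasonality}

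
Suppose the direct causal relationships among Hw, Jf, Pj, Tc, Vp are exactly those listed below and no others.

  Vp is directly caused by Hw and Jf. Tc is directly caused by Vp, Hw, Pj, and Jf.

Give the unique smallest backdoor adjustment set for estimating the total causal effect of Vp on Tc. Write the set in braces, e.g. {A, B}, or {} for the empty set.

{Hw, Jf}

Variables eligible for adjustment (non-descendants of Vp, excluding Vp and Tc): {Hw, Jf, Pj}.
Backdoor paths from Vp to Tc:
  P1: Vp <- Hw -> Tc
  P2: Vp <- Jf -> Tc
The empty set is not sufficient: P1 (Vp <- Hw -> Tc) has no collider blocking it and no conditioned non-collider, so it is open.
Try {Hw, Jf}:
  P1: blocked at fork node Hw ∈ conditioning set.
  P2: blocked at fork node Jf ∈ conditioning set.
{Hw, Jf} contains no descendant of Vp and blocks every backdoor path.
Every element of {Hw, Jf} is needed (dropping Hw leaves P1 open; dropping Jf leaves P2 open), so no proper subset is valid.
Among all size-2 subsets of the eligible variables, only {Hw, Jf} blocks every backdoor path, so it is the unique smallest valid adjustment set.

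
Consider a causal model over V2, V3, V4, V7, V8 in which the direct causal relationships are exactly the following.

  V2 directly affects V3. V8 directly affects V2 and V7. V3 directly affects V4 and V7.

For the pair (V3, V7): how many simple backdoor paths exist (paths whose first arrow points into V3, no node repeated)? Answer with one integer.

A backdoor path from V3 to V7 is any simple undirected path whose first edge points into V3 (i.e. leaves V3 via a parent).
Parents of V3: {V2}.
Enumerating:
  P1: V3 <- V2 <- V8 -> V7
That exhausts the simple backdoor paths. Count: 1.

1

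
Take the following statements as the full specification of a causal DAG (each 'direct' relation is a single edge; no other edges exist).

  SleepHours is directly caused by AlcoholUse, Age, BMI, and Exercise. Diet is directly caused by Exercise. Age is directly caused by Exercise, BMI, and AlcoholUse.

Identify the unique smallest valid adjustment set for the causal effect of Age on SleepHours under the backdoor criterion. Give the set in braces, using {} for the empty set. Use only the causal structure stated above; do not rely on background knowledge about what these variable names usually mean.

Variables eligible for adjustment (non-descendants of Age, excluding Age and SleepHours): {AlcoholUse, BMI, Diet, Exercise}.
Backdoor paths from Age to SleepHours:
  P1: Age <- Exercise -> SleepHours
  P2: Age <- AlcoholUse -> SleepHours
  P3: Age <- BMI -> SleepHours
The empty set is not sufficient: P1 (Age <- Exercise -> SleepHours) has no collider blocking it and no conditioned non-collider, so it is open.
Try {AlcoholUse, BMI, Exercise}:
  P1: blocked at fork node Exercise ∈ conditioning set.
  P2: blocked at fork node AlcoholUse ∈ conditioning set.
  P3: blocked at fork node BMI ∈ conditioning set.
{AlcoholUse, BMI, Exercise} contains no descendant of Age and blocks every backdoor path.
Every element of {AlcoholUse, BMI, Exercise} is needed (dropping AlcoholUse leaves P2 open; dropping BMI leaves P3 open; dropping Exercise leaves P1 open), so no proper subset is valid.
Among all size-3 subsets of the eligible variables, only {AlcoholUse, BMI, Exercise} blocks every backdoor path, so it is the unique smallest valid adjustment set.

{AlcoholUse, BMI, Exercise}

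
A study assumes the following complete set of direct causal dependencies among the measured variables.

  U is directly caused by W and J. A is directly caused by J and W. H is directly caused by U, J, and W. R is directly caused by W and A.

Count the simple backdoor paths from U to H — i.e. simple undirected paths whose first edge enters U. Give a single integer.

A backdoor path from U to H is any simple undirected path whose first edge points into U (i.e. leaves U via a parent).
Parents of U: {J, W}.
Enumerating:
  P1: U <- W -> A <- J -> H
  P2: U <- W -> R <- A <- J -> H
  P3: U <- W -> H
  P4: U <- J -> A <- W -> H
  P5: U <- J -> A -> R <- W -> H
  P6: U <- J -> H
That exhausts the simple backdoor paths. Count: 6.

6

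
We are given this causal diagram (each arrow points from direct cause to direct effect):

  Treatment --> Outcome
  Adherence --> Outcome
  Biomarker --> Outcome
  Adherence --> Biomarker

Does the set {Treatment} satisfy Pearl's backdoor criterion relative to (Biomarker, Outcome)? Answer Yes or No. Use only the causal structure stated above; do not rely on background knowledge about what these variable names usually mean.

Backdoor paths from Biomarker to Outcome (paths whose first edge points into Biomarker):
  P1: Biomarker <- Adherence -> Outcome
Condition 1 (no descendant of Biomarker in the set): holds — descendants of Biomarker are {Outcome}; none are in {Treatment}.
Condition 2 (every backdoor path blocked by {Treatment}):
  P1: open — no interior node is in the conditioning set.
{Treatment} does not satisfy the backdoor criterion.

No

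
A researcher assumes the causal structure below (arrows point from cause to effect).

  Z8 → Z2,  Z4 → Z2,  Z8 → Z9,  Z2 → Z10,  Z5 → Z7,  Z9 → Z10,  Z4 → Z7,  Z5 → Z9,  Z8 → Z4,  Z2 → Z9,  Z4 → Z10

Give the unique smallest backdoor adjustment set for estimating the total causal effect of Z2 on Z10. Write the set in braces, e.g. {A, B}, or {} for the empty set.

Variables eligible for adjustment (non-descendants of Z2, excluding Z2 and Z10): {Z4, Z5, Z7, Z8}.
Backdoor paths from Z2 to Z10:
  P1: Z2 <- Z8 -> Z4 -> Z7 <- Z5 -> Z9 -> Z10
  P2: Z2 <- Z8 -> Z4 -> Z10
  P3: Z2 <- Z8 -> Z9 <- Z5 -> Z7 <- Z4 -> Z10
  P4: Z2 <- Z8 -> Z9 -> Z10
  P5: Z2 <- Z4 <- Z8 -> Z9 -> Z10
  P6: Z2 <- Z4 -> Z7 <- Z5 -> Z9 -> Z10
  P7: Z2 <- Z4 -> Z10
The empty set is not sufficient: P2 (Z2 <- Z8 -> Z4 -> Z10) has no collider blocking it and no conditioned non-collider, so it is open.
Try {Z4, Z8}:
  P1: blocked at fork node Z8 ∈ conditioning set.
  P2: blocked at fork node Z8 ∈ conditioning set.
  P3: blocked at fork node Z8 ∈ conditioning set.
  P4: blocked at fork node Z8 ∈ conditioning set.
  P5: blocked at chain node Z4 ∈ conditioning set.
  P6: blocked at fork node Z4 ∈ conditioning set.
  P7: blocked at fork node Z4 ∈ conditioning set.
{Z4, Z8} contains no descendant of Z2 and blocks every backdoor path.
Every element of {Z4, Z8} is needed (dropping Z4 leaves P7 open; dropping Z8 leaves P4 open), so no proper subset is valid.
Among all size-2 subsets of the eligible variables, only {Z4, Z8} blocks every backdoor path, so it is the unique smallest valid adjustment set.

{Z4, Z8}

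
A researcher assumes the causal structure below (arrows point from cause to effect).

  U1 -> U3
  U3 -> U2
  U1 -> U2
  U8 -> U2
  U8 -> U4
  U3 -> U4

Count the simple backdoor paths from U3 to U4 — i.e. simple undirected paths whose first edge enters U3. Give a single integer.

A backdoor path from U3 to U4 is any simple undirected path whose first edge points into U3 (i.e. leaves U3 via a parent).
Parents of U3: {U1}.
Enumerating:
  P1: U3 <- U1 -> U2 <- U8 -> U4
That exhausts the simple backdoor paths. Count: 1.

1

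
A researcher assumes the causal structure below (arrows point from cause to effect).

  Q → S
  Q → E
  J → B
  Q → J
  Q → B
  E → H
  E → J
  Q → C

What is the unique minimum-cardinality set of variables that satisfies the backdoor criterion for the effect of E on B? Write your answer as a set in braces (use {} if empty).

{Q}

Variables eligible for adjustment (non-descendants of E, excluding E and B): {C, Q, S}.
Backdoor paths from E to B:
  P1: E <- Q -> J -> B
  P2: E <- Q -> B
The empty set is not sufficient: P1 (E <- Q -> J -> B) has no collider blocking it and no conditioned non-collider, so it is open.
Try {Q}:
  P1: blocked at fork node Q ∈ conditioning set.
  P2: blocked at fork node Q ∈ conditioning set.
{Q} contains no descendant of E and blocks every backdoor path.
No other singleton works — e.g. {S} leaves P1 open — so {Q} is the unique smallest valid adjustment set.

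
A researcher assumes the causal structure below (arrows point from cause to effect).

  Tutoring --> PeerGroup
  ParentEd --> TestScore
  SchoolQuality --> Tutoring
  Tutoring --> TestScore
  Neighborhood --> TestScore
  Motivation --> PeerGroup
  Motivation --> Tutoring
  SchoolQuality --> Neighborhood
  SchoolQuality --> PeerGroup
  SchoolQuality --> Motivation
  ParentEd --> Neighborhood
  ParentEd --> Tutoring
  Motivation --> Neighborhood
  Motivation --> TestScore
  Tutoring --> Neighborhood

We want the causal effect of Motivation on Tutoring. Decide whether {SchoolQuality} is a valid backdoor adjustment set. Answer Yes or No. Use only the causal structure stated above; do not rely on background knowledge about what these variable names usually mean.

Yes

Backdoor paths from Motivation to Tutoring (paths whose first edge points into Motivation):
  P1: Motivation <- SchoolQuality -> Tutoring
  P2: Motivation <- SchoolQuality -> PeerGroup <- Tutoring
  P3: Motivation <- SchoolQuality -> Neighborhood <- ParentEd -> Tutoring
  P4: Motivation <- SchoolQuality -> Neighborhood <- ParentEd -> TestScore <- Tutoring
  P5: Motivation <- SchoolQuality -> Neighborhood <- Tutoring
  P6: Motivation <- SchoolQuality -> Neighborhood -> TestScore <- ParentEd -> Tutoring
  P7: Motivation <- SchoolQuality -> Neighborhood -> TestScore <- Tutoring
Condition 1 (no descendant of Motivation in the set): holds — descendants of Motivation are {Neighborhood, PeerGroup, TestScore, Tutoring}; none are in {SchoolQuality}.
Condition 2 (every backdoor path blocked by {SchoolQuality}):
  P1: blocked at fork node SchoolQuality ∈ conditioning set.
  P2: blocked at fork node SchoolQuality ∈ conditioning set.
  P3: blocked at fork node SchoolQuality ∈ conditioning set.
  P4: blocked at fork node SchoolQuality ∈ conditioning set.
  P5: blocked at fork node SchoolQuality ∈ conditioning set.
  P6: blocked at fork node SchoolQuality ∈ conditioning set.
  P7: blocked at fork node SchoolQuality ∈ conditioning set.
{SchoolQuality} satisfies the backdoor criterion.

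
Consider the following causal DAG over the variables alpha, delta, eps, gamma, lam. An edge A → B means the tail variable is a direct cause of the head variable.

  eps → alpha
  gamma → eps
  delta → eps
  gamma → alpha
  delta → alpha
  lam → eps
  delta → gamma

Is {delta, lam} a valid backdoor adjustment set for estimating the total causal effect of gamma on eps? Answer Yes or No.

Backdoor paths from gamma to eps (paths whose first edge points into gamma):
  P1: gamma <- delta -> eps
  P2: gamma <- delta -> alpha <- eps
Condition 1 (no descendant of gamma in the set): holds — descendants of gamma are {alpha, eps}; none are in {delta, lam}.
Condition 2 (every backdoor path blocked by {delta, lam}):
  P1: blocked at fork node delta ∈ conditioning set.
  P2: blocked at fork node delta ∈ conditioning set.
{delta, lam} satisfies the backdoor criterion.

Yes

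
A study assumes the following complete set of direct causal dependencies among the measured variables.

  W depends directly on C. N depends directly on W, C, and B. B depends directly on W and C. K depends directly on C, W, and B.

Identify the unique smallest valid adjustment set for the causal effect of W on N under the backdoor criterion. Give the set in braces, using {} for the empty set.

Variables eligible for adjustment (non-descendants of W, excluding W and N): {C}.
Backdoor paths from W to N:
  P1: W <- C -> B -> N
  P2: W <- C -> N
  P3: W <- C -> K <- B -> N
The empty set is not sufficient: P1 (W <- C -> B -> N) has no collider blocking it and no conditioned non-collider, so it is open.
Try {C}:
  P1: blocked at fork node C ∈ conditioning set.
  P2: blocked at fork node C ∈ conditioning set.
  P3: blocked at fork node C ∈ conditioning set.
{C} contains no descendant of W and blocks every backdoor path.
{C} is the unique smallest valid adjustment set.

{C}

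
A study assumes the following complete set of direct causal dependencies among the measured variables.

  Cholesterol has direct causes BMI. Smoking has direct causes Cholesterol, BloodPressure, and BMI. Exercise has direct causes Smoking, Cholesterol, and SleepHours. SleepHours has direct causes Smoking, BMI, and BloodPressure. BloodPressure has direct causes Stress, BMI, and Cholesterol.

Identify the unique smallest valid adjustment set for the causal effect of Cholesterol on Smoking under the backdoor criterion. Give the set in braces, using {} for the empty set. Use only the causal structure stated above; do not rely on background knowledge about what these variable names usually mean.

Variables eligible for adjustment (non-descendants of Cholesterol, excluding Cholesterol and Smoking): {BMI, Stress}.
Backdoor paths from Cholesterol to Smoking:
  P1: Cholesterol <- BMI -> BloodPressure -> Smoking
  P2: Cholesterol <- BMI -> BloodPressure -> SleepHours <- Smoking
  P3: Cholesterol <- BMI -> BloodPressure -> SleepHours -> Exercise <- Smoking
  P4: Cholesterol <- BMI -> Smoking
  P5: Cholesterol <- BMI -> SleepHours <- BloodPressure -> Smoking
  P6: Cholesterol <- BMI -> SleepHours <- Smoking
  P7: Cholesterol <- BMI -> SleepHours -> Exercise <- Smoking
The empty set is not sufficient: P1 (Cholesterol <- BMI -> BloodPressure -> Smoking) has no collider blocking it and no conditioned non-collider, so it is open.
Try {BMI}:
  P1: blocked at fork node BMI ∈ conditioning set.
  P2: blocked at fork node BMI ∈ conditioning set.
  P3: blocked at fork node BMI ∈ conditioning set.
  P4: blocked at fork node BMI ∈ conditioning set.
  P5: blocked at fork node BMI ∈ conditioning set.
  P6: blocked at fork node BMI ∈ conditioning set.
  P7: blocked at fork node BMI ∈ conditioning set.
{BMI} contains no descendant of Cholesterol and blocks every backdoor path.
No other singleton works — e.g. {Stress} leaves P1 open — so {BMI} is the unique smallest valid adjustment set.

{BMI}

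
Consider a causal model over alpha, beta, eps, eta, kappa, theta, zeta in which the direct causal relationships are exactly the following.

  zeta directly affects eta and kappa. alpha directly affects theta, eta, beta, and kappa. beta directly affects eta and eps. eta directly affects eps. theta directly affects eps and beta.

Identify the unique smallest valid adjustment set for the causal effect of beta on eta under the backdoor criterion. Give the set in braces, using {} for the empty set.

{alpha}

Variables eligible for adjustment (non-descendants of beta, excluding beta and eta): {alpha, kappa, theta, zeta}.
Backdoor paths from beta to eta:
  P1: beta <- alpha -> kappa <- zeta -> eta
  P2: beta <- alpha -> theta -> eps <- eta
  P3: beta <- alpha -> eta
  P4: beta <- theta <- alpha -> kappa <- zeta -> eta
  P5: beta <- theta <- alpha -> eta
  P6: beta <- theta -> eps <- eta
The empty set is not sufficient: P3 (beta <- alpha -> eta) has no collider blocking it and no conditioned non-collider, so it is open.
Try {alpha}:
  P1: blocked at fork node alpha ∈ conditioning set.
  P2: blocked at fork node alpha ∈ conditioning set.
  P3: blocked at fork node alpha ∈ conditioning set.
  P4: blocked at fork node alpha ∈ conditioning set.
  P5: blocked at fork node alpha ∈ conditioning set.
  P6: blocked at collider eps (neither it nor any descendant is in the conditioning set).
{alpha} contains no descendant of beta and blocks every backdoor path.
No other singleton works — e.g. {zeta} leaves P3 open — so {alpha} is the unique smallest valid adjustment set.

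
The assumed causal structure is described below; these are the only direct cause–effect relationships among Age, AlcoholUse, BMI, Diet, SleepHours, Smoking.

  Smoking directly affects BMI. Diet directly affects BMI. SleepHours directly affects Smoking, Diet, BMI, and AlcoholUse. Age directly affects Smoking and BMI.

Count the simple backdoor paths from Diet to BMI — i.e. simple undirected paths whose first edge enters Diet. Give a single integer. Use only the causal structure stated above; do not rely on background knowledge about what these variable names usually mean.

3

A backdoor path from Diet to BMI is any simple undirected path whose first edge points into Diet (i.e. leaves Diet via a parent).
Parents of Diet: {SleepHours}.
Enumerating:
  P1: Diet <- SleepHours -> Smoking <- Age -> BMI
  P2: Diet <- SleepHours -> Smoking -> BMI
  P3: Diet <- SleepHours -> BMI
That exhausts the simple backdoor paths. Count: 3.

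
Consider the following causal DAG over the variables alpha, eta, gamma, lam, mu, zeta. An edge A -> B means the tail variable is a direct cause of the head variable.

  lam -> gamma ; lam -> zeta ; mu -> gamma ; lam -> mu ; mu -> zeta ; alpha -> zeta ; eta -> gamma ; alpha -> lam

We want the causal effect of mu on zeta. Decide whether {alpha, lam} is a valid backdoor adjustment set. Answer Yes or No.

Backdoor paths from mu to zeta (paths whose first edge points into mu):
  P1: mu <- lam <- alpha -> zeta
  P2: mu <- lam -> zeta
Condition 1 (no descendant of mu in the set): holds — descendants of mu are {gamma, zeta}; none are in {alpha, lam}.
Condition 2 (every backdoor path blocked by {alpha, lam}):
  P1: blocked at chain node lam ∈ conditioning set.
  P2: blocked at fork node lam ∈ conditioning set.
{alpha, lam} satisfies the backdoor criterion.

Yes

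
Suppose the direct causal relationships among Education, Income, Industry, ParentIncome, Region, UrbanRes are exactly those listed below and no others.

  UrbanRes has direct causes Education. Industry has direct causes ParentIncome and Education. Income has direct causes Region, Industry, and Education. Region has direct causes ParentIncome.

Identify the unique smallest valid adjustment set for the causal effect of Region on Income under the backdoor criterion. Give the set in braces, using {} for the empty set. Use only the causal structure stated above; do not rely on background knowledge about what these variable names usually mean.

{ParentIncome}

Variables eligible for adjustment (non-descendants of Region, excluding Region and Income): {Education, Industry, ParentIncome, UrbanRes}.
Backdoor paths from Region to Income:
  P1: Region <- ParentIncome -> Industry <- Education -> Income
  P2: Region <- ParentIncome -> Industry -> Income
The empty set is not sufficient: P2 (Region <- ParentIncome -> Industry -> Income) has no collider blocking it and no conditioned non-collider, so it is open.
Try {ParentIncome}:
  P1: blocked at fork node ParentIncome ∈ conditioning set.
  P2: blocked at fork node ParentIncome ∈ conditioning set.
{ParentIncome} contains no descendant of Region and blocks every backdoor path.
No other singleton works — e.g. {Education} leaves P2 open — so {ParentIncome} is the unique smallest valid adjustment set.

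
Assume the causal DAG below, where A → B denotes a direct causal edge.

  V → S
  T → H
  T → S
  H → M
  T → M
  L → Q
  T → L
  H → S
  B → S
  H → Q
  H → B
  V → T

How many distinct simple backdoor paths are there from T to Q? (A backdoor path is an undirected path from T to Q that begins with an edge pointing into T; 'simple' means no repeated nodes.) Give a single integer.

A backdoor path from T to Q is any simple undirected path whose first edge points into T (i.e. leaves T via a parent).
Parents of T: {V}.
Enumerating:
  P1: T <- V -> S <- H -> Q
  P2: T <- V -> S <- B <- H -> Q
That exhausts the simple backdoor paths. Count: 2.

2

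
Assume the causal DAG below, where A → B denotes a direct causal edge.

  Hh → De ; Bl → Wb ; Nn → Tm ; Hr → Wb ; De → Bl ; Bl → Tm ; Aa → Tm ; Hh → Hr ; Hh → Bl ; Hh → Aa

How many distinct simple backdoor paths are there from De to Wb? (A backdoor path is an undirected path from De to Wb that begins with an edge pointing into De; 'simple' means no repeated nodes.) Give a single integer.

3

A backdoor path from De to Wb is any simple undirected path whose first edge points into De (i.e. leaves De via a parent).
Parents of De: {Hh}.
Enumerating:
  P1: De <- Hh -> Aa -> Tm <- Bl -> Wb
  P2: De <- Hh -> Bl -> Wb
  P3: De <- Hh -> Hr -> Wb
That exhausts the simple backdoor paths. Count: 3.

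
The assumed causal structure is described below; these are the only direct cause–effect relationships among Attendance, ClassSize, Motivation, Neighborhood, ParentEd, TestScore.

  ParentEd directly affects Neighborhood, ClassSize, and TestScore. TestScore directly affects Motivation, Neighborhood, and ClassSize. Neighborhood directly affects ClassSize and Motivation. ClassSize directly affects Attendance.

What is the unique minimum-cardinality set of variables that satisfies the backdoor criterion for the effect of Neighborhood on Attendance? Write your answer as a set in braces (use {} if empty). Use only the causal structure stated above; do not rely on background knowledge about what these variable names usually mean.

{ParentEd, TestScore}

Variables eligible for adjustment (non-descendants of Neighborhood, excluding Neighborhood and Attendance): {ParentEd, TestScore}.
Backdoor paths from Neighborhood to Attendance:
  P1: Neighborhood <- ParentEd -> TestScore -> ClassSize -> Attendance
  P2: Neighborhood <- ParentEd -> ClassSize -> Attendance
  P3: Neighborhood <- TestScore <- ParentEd -> ClassSize -> Attendance
  P4: Neighborhood <- TestScore -> ClassSize -> Attendance
The empty set is not sufficient: P1 (Neighborhood <- ParentEd -> TestScore -> ClassSize -> Attendance) has no collider blocking it and no conditioned non-collider, so it is open.
Try {ParentEd, TestScore}:
  P1: blocked at fork node ParentEd ∈ conditioning set.
  P2: blocked at fork node ParentEd ∈ conditioning set.
  P3: blocked at chain node TestScore ∈ conditioning set.
  P4: blocked at fork node TestScore ∈ conditioning set.
{ParentEd, TestScore} contains no descendant of Neighborhood and blocks every backdoor path.
Every element of {ParentEd, TestScore} is needed (dropping ParentEd leaves P2 open; dropping TestScore leaves P4 open), so no proper subset is valid.
Among all size-2 subsets of the eligible variables, only {ParentEd, TestScore} blocks every backdoor path, so it is the unique smallest valid adjustment set.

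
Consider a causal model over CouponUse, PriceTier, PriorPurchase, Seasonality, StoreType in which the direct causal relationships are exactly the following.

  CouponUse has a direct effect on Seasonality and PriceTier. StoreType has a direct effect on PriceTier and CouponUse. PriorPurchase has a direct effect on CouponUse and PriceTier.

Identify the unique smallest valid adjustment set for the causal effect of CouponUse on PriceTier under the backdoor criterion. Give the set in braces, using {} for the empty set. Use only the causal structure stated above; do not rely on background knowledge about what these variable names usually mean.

{PriorPurchase, StoreType}

Variables eligible for adjustment (non-descendants of CouponUse, excluding CouponUse and PriceTier): {PriorPurchase, StoreType}.
Backdoor paths from CouponUse to PriceTier:
  P1: CouponUse <- StoreType -> PriceTier
  P2: CouponUse <- PriorPurchase -> PriceTier
The empty set is not sufficient: P1 (CouponUse <- StoreType -> PriceTier) has no collider blocking it and no conditioned non-collider, so it is open.
Try {PriorPurchase, StoreType}:
  P1: blocked at fork node StoreType ∈ conditioning set.
  P2: blocked at fork node PriorPurchase ∈ conditioning set.
{PriorPurchase, StoreType} contains no descendant of CouponUse and blocks every backdoor path.
Every element of {PriorPurchase, StoreType} is needed (dropping PriorPurchase leaves P2 open; dropping StoreType leaves P1 open), so no proper subset is valid.
Among all size-2 subsets of the eligible variables, only {PriorPurchase, StoreType} blocks every backdoor path, so it is the unique smallest valid adjustment set.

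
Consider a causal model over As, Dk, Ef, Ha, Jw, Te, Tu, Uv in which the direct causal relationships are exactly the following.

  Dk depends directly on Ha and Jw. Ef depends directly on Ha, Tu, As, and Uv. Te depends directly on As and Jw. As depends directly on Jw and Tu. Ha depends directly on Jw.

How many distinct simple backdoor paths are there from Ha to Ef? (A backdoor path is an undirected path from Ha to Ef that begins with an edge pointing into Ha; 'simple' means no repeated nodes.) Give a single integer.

4

A backdoor path from Ha to Ef is any simple undirected path whose first edge points into Ha (i.e. leaves Ha via a parent).
Parents of Ha: {Jw}.
Enumerating:
  P1: Ha <- Jw -> As <- Tu -> Ef
  P2: Ha <- Jw -> As -> Ef
  P3: Ha <- Jw -> Te <- As <- Tu -> Ef
  P4: Ha <- Jw -> Te <- As -> Ef
That exhausts the simple backdoor paths. Count: 4.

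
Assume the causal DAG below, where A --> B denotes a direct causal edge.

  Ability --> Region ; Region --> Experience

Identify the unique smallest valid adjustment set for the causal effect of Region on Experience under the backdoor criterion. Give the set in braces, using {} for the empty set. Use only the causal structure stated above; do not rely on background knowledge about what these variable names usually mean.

Variables eligible for adjustment (non-descendants of Region, excluding Region and Experience): {Ability}.
Backdoor paths from Region to Experience:
  (none)
With no backdoor paths the empty set already satisfies the criterion, and it is trivially minimal.

{}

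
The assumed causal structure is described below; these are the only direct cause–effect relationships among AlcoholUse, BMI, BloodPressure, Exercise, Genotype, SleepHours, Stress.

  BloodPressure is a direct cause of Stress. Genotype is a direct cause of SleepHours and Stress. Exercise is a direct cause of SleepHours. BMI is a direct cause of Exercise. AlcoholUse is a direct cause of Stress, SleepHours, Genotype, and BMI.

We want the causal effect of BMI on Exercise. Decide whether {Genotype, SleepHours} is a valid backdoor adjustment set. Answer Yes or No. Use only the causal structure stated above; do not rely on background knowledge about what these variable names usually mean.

No

Backdoor paths from BMI to Exercise (paths whose first edge points into BMI):
  P1: BMI <- AlcoholUse -> Genotype -> SleepHours <- Exercise
  P2: BMI <- AlcoholUse -> Stress <- Genotype -> SleepHours <- Exercise
  P3: BMI <- AlcoholUse -> SleepHours <- Exercise
Condition 1 (no descendant of BMI in the set): FAILS — SleepHours is a descendant of BMI.
Condition 2 (every backdoor path blocked by {Genotype, SleepHours}):
  P1: blocked at chain node Genotype ∈ conditioning set.
  P2: blocked at collider Stress (neither it nor any descendant is in the conditioning set).
  P3: open — collider(s) SleepHours are conditioned on (or have a conditioned descendant) and no non-collider on the path is in the set.
{Genotype, SleepHours} does not satisfy the backdoor criterion.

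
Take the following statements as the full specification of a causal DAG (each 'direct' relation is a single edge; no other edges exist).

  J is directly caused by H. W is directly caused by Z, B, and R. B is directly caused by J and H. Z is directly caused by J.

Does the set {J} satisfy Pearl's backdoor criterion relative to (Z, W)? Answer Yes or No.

Yes

Backdoor paths from Z to W (paths whose first edge points into Z):
  P1: Z <- J <- H -> B -> W
  P2: Z <- J -> B -> W
Condition 1 (no descendant of Z in the set): holds — descendants of Z are {W}; none are in {J}.
Condition 2 (every backdoor path blocked by {J}):
  P1: blocked at chain node J ∈ conditioning set.
  P2: blocked at fork node J ∈ conditioning set.
{J} satisfies the backdoor criterion.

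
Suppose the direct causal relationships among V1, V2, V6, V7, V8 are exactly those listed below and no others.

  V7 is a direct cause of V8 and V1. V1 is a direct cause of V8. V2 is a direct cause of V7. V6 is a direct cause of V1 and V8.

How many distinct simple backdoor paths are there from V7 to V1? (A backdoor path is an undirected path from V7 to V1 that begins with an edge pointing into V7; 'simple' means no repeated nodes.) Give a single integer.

A backdoor path from V7 to V1 is any simple undirected path whose first edge points into V7 (i.e. leaves V7 via a parent).
Parents of V7: {V2}.
No simple path from any parent of V7 reaches V1 without revisiting V7, so there are no backdoor paths.

0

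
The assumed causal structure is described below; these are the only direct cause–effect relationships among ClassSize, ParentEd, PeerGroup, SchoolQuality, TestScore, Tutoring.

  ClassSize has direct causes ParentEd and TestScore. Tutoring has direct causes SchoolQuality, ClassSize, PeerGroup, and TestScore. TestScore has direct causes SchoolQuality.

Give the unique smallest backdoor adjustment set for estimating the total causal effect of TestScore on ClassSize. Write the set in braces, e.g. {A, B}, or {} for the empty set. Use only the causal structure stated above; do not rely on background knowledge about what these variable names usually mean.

Variables eligible for adjustment (non-descendants of TestScore, excluding TestScore and ClassSize): {ParentEd, PeerGroup, SchoolQuality}.
Backdoor paths from TestScore to ClassSize:
  P1: TestScore <- SchoolQuality -> Tutoring <- ClassSize
Each backdoor path contains an unconditioned collider, so every path is already blocked with the empty conditioning set:
  P1: blocked at collider Tutoring (neither it nor any descendant is in the conditioning set).
The empty set is therefore the unique smallest valid set.

{}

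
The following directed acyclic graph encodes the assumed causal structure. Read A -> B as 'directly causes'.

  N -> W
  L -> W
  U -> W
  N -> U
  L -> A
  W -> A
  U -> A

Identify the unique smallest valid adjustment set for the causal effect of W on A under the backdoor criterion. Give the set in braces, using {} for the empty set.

{L, U}

Variables eligible for adjustment (non-descendants of W, excluding W and A): {L, N, U}.
Backdoor paths from W to A:
  P1: W <- N -> U -> A
  P2: W <- U -> A
  P3: W <- L -> A
The empty set is not sufficient: P1 (W <- N -> U -> A) has no collider blocking it and no conditioned non-collider, so it is open.
Try {L, U}:
  P1: blocked at chain node U ∈ conditioning set.
  P2: blocked at fork node U ∈ conditioning set.
  P3: blocked at fork node L ∈ conditioning set.
{L, U} contains no descendant of W and blocks every backdoor path.
Every element of {L, U} is needed (dropping L leaves P3 open; dropping U leaves P1 open), so no proper subset is valid.
Among all size-2 subsets of the eligible variables, only {L, U} blocks every backdoor path, so it is the unique smallest valid adjustment set.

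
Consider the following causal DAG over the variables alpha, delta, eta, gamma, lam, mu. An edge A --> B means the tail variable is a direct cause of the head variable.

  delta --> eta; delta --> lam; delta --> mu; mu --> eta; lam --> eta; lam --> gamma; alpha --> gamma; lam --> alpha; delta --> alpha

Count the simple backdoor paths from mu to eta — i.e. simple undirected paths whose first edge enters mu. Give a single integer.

A backdoor path from mu to eta is any simple undirected path whose first edge points into mu (i.e. leaves mu via a parent).
Parents of mu: {delta}.
Enumerating:
  P1: mu <- delta -> lam -> eta
  P2: mu <- delta -> eta
  P3: mu <- delta -> alpha <- lam -> eta
  P4: mu <- delta -> alpha -> gamma <- lam -> eta
That exhausts the simple backdoor paths. Count: 4.

4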